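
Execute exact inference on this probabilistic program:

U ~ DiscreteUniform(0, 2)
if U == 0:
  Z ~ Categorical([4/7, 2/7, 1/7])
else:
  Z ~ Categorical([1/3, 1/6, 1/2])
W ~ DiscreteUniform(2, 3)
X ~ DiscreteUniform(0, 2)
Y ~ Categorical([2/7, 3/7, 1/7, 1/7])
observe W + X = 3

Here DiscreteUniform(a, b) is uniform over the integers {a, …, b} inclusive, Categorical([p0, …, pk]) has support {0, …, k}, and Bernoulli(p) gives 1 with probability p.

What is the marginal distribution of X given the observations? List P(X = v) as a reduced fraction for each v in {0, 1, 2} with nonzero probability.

P(X=0) = 1/2, P(X=1) = 1/2

Enumerate traces; 72 have nonzero weight after conditioning:
  (U=0, Z=0, W=2, X=1, Y=0) weight 4/441
  (U=0, Z=0, W=2, X=1, Y=1) weight 2/147
  (U=0, Z=0, W=2, X=1, Y=2) weight 2/441
  (U=0, Z=0, W=2, X=1, Y=3) weight 2/441
  (U=0, Z=0, W=3, X=0, Y=0) weight 4/441
  (U=0, Z=0, W=3, X=0, Y=1) weight 2/147
  (U=0, Z=0, W=3, X=0, Y=2) weight 2/441
  (U=0, Z=0, W=3, X=0, Y=3) weight 2/441
  … 64 more
Group by X:
  weight(X=0) = 1/6
  weight(X=1) = 1/6
Total weight = 1/6 + 1/6 = 1/3
P(X=0 | obs) = 1/6 / 1/3 = 1/2
P(X=1 | obs) = 1/6 / 1/3 = 1/2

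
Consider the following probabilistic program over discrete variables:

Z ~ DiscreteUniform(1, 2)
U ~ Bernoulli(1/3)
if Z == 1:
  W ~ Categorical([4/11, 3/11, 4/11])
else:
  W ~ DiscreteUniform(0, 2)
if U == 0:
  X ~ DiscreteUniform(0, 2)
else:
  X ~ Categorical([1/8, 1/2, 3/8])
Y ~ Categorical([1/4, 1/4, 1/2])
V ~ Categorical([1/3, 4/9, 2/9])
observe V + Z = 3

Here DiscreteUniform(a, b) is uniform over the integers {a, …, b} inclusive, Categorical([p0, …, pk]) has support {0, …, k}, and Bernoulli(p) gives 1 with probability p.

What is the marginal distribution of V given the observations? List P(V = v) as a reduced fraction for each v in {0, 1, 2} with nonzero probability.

Enumerate traces; 108 have nonzero weight after conditioning:
  (Z=1, U=0, W=0, X=0, Y=0, V=2) weight 2/891
  (Z=1, U=0, W=0, X=0, Y=1, V=2) weight 2/891
  (Z=1, U=0, W=0, X=0, Y=2, V=2) weight 4/891
  (Z=1, U=0, W=0, X=1, Y=0, V=2) weight 2/891
  (Z=1, U=0, W=0, X=1, Y=1, V=2) weight 2/891
  (Z=1, U=0, W=0, X=1, Y=2, V=2) weight 4/891
  (Z=1, U=0, W=0, X=2, Y=0, V=2) weight 2/891
  (Z=1, U=0, W=0, X=2, Y=1, V=2) weight 2/891
  (Z=2, U=0, W=0, X=0, Y=0, V=1) weight 1/243
  … 99 more
Group by V:
  weight(V=1) = 2/9
  weight(V=2) = 1/9
Total weight = 2/9 + 1/9 = 1/3
P(V=1 | obs) = 2/9 / 1/3 = 2/3
P(V=2 | obs) = 1/9 / 1/3 = 1/3

P(V=1) = 2/3, P(V=2) = 1/3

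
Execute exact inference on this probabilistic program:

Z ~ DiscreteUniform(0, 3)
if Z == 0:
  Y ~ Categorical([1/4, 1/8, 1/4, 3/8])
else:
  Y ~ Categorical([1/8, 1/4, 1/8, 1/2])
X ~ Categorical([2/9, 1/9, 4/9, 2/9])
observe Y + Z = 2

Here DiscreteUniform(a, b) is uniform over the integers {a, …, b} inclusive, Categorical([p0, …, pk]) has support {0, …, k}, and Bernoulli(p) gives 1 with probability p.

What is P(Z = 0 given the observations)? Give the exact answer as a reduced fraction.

P(Z = 0 | obs) = 2/5

Enumerate traces; 12 have nonzero weight after conditioning:
  (Z=0, Y=2, X=0) weight 1/72
  (Z=0, Y=2, X=1) weight 1/144
  (Z=0, Y=2, X=2) weight 1/36
  (Z=0, Y=2, X=3) weight 1/72
  (Z=1, Y=1, X=0) weight 1/72
  (Z=1, Y=1, X=1) weight 1/144
  (Z=1, Y=1, X=2) weight 1/36
  (Z=1, Y=1, X=3) weight 1/72
  (Z=2, Y=0, X=0) weight 1/144
  … 3 more
Group by Z:
  weight(Z=0) = 1/16
  weight(Z=1) = 1/16
  weight(Z=2) = 1/32
Total weight = 1/16 + 1/16 + 1/32 = 5/32
P(Z=0 | obs) = 1/16 / 5/32 = 2/5
P(Z=1 | obs) = 1/16 / 5/32 = 2/5
P(Z=2 | obs) = 1/32 / 5/32 = 1/5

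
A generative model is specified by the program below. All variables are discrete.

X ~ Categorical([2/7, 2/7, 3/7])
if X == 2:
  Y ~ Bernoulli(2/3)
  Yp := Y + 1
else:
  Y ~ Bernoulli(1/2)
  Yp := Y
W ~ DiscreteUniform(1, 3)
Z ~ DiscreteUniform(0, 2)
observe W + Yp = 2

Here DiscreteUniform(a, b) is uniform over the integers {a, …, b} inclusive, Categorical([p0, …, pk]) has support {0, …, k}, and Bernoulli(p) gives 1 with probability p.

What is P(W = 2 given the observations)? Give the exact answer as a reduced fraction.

P(W = 2 | obs) = 2/5

Enumerate traces; 15 have nonzero weight after conditioning:
  (X=0, Y=0, W=2, Z=0) weight 1/63
  (X=0, Y=0, W=2, Z=1) weight 1/63
  (X=0, Y=0, W=2, Z=2) weight 1/63
  (X=0, Y=1, W=1, Z=0) weight 1/63
  (X=0, Y=1, W=1, Z=1) weight 1/63
  (X=0, Y=1, W=1, Z=2) weight 1/63
  (X=1, Y=0, W=2, Z=0) weight 1/63
  (X=1, Y=0, W=2, Z=1) weight 1/63
  … 7 more
Group by W:
  weight(W=1) = 1/7
  weight(W=2) = 2/21
Total weight = 1/7 + 2/21 = 5/21
P(W=1 | obs) = 1/7 / 5/21 = 3/5
P(W=2 | obs) = 2/21 / 5/21 = 2/5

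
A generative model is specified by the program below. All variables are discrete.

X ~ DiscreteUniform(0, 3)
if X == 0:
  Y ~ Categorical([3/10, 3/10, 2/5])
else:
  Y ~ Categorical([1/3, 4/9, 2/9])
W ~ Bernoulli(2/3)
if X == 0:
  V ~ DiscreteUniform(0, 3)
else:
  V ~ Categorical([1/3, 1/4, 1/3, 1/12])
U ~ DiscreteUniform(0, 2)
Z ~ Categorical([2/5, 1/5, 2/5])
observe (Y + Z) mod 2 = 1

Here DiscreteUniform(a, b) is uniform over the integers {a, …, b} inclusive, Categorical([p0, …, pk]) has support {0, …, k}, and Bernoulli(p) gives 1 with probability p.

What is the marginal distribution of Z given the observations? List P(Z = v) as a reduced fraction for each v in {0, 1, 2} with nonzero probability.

Enumerate traces; 384 have nonzero weight after conditioning:
  (X=0, Y=0, W=0, V=0, U=0, Z=1) weight 1/2400
  (X=0, Y=0, W=0, V=0, U=1, Z=1) weight 1/2400
  (X=0, Y=0, W=0, V=0, U=2, Z=1) weight 1/2400
  (X=0, Y=0, W=0, V=1, U=0, Z=1) weight 1/2400
  (X=0, Y=0, W=0, V=1, U=1, Z=1) weight 1/2400
  (X=0, Y=0, W=0, V=1, U=2, Z=1) weight 1/2400
  (X=0, Y=0, W=0, V=2, U=0, Z=1) weight 1/2400
  (X=0, Y=0, W=0, V=2, U=1, Z=1) weight 1/2400
  (X=0, Y=1, W=0, V=0, U=0, Z=0) weight 1/1200
  (X=0, Y=1, W=0, V=0, U=0, Z=2) weight 1/1200
  … 374 more
Group by Z:
  weight(Z=0) = 49/300
  weight(Z=1) = 71/600
  weight(Z=2) = 49/300
Total weight = 49/300 + 71/600 + 49/300 = 89/200
P(Z=0 | obs) = 49/300 / 89/200 = 98/267
P(Z=1 | obs) = 71/600 / 89/200 = 71/267
P(Z=2 | obs) = 49/300 / 89/200 = 98/267

P(Z=0) = 98/267, P(Z=1) = 71/267, P(Z=2) = 98/267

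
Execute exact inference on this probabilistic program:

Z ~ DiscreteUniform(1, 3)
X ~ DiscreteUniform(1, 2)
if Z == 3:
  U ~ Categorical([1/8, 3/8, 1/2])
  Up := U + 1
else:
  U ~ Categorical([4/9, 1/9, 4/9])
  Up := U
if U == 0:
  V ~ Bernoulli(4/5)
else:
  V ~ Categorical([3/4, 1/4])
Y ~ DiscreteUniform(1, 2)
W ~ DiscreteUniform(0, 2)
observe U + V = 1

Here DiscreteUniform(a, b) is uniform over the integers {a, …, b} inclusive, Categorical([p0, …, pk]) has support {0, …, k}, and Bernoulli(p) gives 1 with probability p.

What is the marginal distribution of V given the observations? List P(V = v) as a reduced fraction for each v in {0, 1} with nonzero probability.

Enumerate traces; 72 have nonzero weight after conditioning:
  (Z=1, X=1, U=0, V=1, Y=1, W=0) weight 4/405
  (Z=1, X=1, U=0, V=1, Y=1, W=1) weight 4/405
  (Z=1, X=1, U=0, V=1, Y=1, W=2) weight 4/405
  (Z=1, X=1, U=0, V=1, Y=2, W=0) weight 4/405
  (Z=1, X=1, U=0, V=1, Y=2, W=1) weight 4/405
  (Z=1, X=1, U=0, V=1, Y=2, W=2) weight 4/405
  (Z=1, X=1, U=1, V=0, Y=1, W=0) weight 1/432
  (Z=1, X=1, U=1, V=0, Y=1, W=1) weight 1/432
  … 64 more
Group by V:
  weight(V=0) = 43/288
  weight(V=1) = 73/270
Total weight = 43/288 + 73/270 = 1813/4320
P(V=0 | obs) = 43/288 / 1813/4320 = 645/1813
P(V=1 | obs) = 73/270 / 1813/4320 = 1168/1813

P(V=0) = 645/1813, P(V=1) = 1168/1813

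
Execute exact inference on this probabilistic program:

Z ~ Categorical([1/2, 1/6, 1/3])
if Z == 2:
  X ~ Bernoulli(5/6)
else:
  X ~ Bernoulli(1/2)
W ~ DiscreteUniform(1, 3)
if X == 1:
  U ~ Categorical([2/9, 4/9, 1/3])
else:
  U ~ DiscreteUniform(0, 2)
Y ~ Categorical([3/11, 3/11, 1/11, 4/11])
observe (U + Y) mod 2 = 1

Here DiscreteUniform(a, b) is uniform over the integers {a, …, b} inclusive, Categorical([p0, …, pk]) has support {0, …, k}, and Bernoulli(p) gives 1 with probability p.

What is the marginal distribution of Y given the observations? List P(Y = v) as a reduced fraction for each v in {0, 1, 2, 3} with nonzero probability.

P(Y=0) = 65/313, P(Y=1) = 97/313, P(Y=2) = 65/939, P(Y=3) = 388/939

Enumerate traces; 108 have nonzero weight after conditioning:
  (Z=0, X=0, W=1, U=0, Y=1) weight 1/132
  (Z=0, X=0, W=1, U=0, Y=3) weight 1/99
  (Z=0, X=0, W=1, U=1, Y=0) weight 1/132
  (Z=0, X=0, W=1, U=1, Y=2) weight 1/396
  (Z=0, X=0, W=1, U=2, Y=1) weight 1/132
  (Z=0, X=0, W=1, U=2, Y=3) weight 1/99
  (Z=0, X=0, W=2, U=0, Y=1) weight 1/132
  (Z=0, X=0, W=2, U=0, Y=3) weight 1/99
  … 100 more
Group by Y:
  weight(Y=0) = 65/594
  weight(Y=1) = 97/594
  weight(Y=2) = 65/1782
  weight(Y=3) = 194/891
Total weight = 65/594 + 97/594 + 65/1782 + 194/891 = 313/594
P(Y=0 | obs) = 65/594 / 313/594 = 65/313
P(Y=1 | obs) = 97/594 / 313/594 = 97/313
P(Y=2 | obs) = 65/1782 / 313/594 = 65/939
P(Y=3 | obs) = 194/891 / 313/594 = 388/939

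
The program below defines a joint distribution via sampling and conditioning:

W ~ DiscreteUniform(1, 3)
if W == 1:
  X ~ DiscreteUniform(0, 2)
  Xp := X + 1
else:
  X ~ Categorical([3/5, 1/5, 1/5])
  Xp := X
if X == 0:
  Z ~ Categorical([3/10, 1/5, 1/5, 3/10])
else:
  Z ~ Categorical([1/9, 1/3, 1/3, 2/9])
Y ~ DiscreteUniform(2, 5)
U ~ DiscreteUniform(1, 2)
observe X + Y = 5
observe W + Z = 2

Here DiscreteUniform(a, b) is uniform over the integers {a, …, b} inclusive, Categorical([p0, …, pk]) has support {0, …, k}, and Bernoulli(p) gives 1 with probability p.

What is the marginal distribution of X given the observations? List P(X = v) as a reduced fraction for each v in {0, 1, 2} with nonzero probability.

P(X=0) = 37/77, P(X=1) = 20/77, P(X=2) = 20/77

Enumerate traces; 12 have nonzero weight after conditioning:
  (W=1, X=0, Z=1, Y=5, U=1) weight 1/360
  (W=1, X=0, Z=1, Y=5, U=2) weight 1/360
  (W=1, X=1, Z=1, Y=4, U=1) weight 1/216
  (W=1, X=1, Z=1, Y=4, U=2) weight 1/216
  (W=1, X=2, Z=1, Y=3, U=1) weight 1/216
  (W=1, X=2, Z=1, Y=3, U=2) weight 1/216
  (W=2, X=0, Z=0, Y=5, U=1) weight 3/400
  (W=2, X=0, Z=0, Y=5, U=2) weight 3/400
  … 4 more
Group by X:
  weight(X=0) = 37/1800
  weight(X=1) = 1/90
  weight(X=2) = 1/90
Total weight = 37/1800 + 1/90 + 1/90 = 77/1800
P(X=0 | obs) = 37/1800 / 77/1800 = 37/77
P(X=1 | obs) = 1/90 / 77/1800 = 20/77
P(X=2 | obs) = 1/90 / 77/1800 = 20/77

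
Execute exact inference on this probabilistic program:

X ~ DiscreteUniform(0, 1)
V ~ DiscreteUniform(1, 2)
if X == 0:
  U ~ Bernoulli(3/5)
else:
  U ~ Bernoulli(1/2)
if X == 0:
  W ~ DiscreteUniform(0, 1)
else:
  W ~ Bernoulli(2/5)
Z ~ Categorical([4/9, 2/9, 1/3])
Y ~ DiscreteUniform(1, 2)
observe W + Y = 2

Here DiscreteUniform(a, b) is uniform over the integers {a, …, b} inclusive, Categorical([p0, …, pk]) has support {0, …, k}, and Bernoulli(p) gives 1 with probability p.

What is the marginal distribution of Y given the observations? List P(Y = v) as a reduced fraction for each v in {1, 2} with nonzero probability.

Enumerate traces; 48 have nonzero weight after conditioning:
  (X=0, V=1, U=0, W=0, Z=0, Y=2) weight 1/90
  (X=0, V=1, U=0, W=0, Z=1, Y=2) weight 1/180
  (X=0, V=1, U=0, W=0, Z=2, Y=2) weight 1/120
  (X=0, V=1, U=0, W=1, Z=0, Y=1) weight 1/90
  (X=0, V=1, U=0, W=1, Z=1, Y=1) weight 1/180
  (X=0, V=1, U=0, W=1, Z=2, Y=1) weight 1/120
  (X=0, V=1, U=1, W=0, Z=0, Y=2) weight 1/60
  (X=0, V=1, U=1, W=0, Z=1, Y=2) weight 1/120
  … 40 more
Group by Y:
  weight(Y=1) = 9/40
  weight(Y=2) = 11/40
Total weight = 9/40 + 11/40 = 1/2
P(Y=1 | obs) = 9/40 / 1/2 = 9/20
P(Y=2 | obs) = 11/40 / 1/2 = 11/20

P(Y=1) = 9/20, P(Y=2) = 11/20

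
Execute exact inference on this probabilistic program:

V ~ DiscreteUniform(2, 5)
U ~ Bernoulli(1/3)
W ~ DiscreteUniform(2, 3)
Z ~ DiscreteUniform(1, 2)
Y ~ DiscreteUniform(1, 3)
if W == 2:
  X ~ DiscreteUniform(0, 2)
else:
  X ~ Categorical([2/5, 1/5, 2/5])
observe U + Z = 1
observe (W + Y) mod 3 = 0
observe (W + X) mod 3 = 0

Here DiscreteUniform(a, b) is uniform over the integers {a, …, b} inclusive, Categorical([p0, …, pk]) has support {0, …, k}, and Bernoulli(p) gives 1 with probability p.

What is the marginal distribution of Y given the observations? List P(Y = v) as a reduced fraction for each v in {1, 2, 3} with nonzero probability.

Enumerate traces; 8 have nonzero weight after conditioning:
  (V=2, U=0, W=2, Z=1, Y=1, X=1) weight 1/216
  (V=2, U=0, W=3, Z=1, Y=3, X=0) weight 1/180
  (V=3, U=0, W=2, Z=1, Y=1, X=1) weight 1/216
  (V=3, U=0, W=3, Z=1, Y=3, X=0) weight 1/180
  (V=4, U=0, W=2, Z=1, Y=1, X=1) weight 1/216
  (V=4, U=0, W=3, Z=1, Y=3, X=0) weight 1/180
  (V=5, U=0, W=2, Z=1, Y=1, X=1) weight 1/216
  (V=5, U=0, W=3, Z=1, Y=3, X=0) weight 1/180
Group by Y:
  weight(Y=1) = 1/54
  weight(Y=3) = 1/45
Total weight = 1/54 + 1/45 = 11/270
P(Y=1 | obs) = 1/54 / 11/270 = 5/11
P(Y=3 | obs) = 1/45 / 11/270 = 6/11

P(Y=1) = 5/11, P(Y=3) = 6/11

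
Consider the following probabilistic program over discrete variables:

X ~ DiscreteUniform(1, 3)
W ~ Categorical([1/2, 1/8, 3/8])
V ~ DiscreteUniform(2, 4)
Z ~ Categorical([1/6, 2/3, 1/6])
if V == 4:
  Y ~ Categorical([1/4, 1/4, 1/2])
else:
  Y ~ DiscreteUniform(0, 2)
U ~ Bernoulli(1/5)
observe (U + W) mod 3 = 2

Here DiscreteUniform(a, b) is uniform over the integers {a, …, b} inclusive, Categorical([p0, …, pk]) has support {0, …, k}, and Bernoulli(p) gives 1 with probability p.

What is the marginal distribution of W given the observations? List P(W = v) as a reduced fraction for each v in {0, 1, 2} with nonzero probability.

P(W=1) = 1/13, P(W=2) = 12/13

Enumerate traces; 162 have nonzero weight after conditioning:
  (X=1, W=1, V=2, Z=0, Y=0, U=1) weight 1/6480
  (X=1, W=1, V=2, Z=0, Y=1, U=1) weight 1/6480
  (X=1, W=1, V=2, Z=0, Y=2, U=1) weight 1/6480
  (X=1, W=1, V=2, Z=1, Y=0, U=1) weight 1/1620
  (X=1, W=1, V=2, Z=1, Y=1, U=1) weight 1/1620
  (X=1, W=1, V=2, Z=1, Y=2, U=1) weight 1/1620
  (X=1, W=1, V=2, Z=2, Y=0, U=1) weight 1/6480
  (X=1, W=1, V=2, Z=2, Y=1, U=1) weight 1/6480
  (X=1, W=2, V=2, Z=0, Y=0, U=0) weight 1/540
  … 153 more
Group by W:
  weight(W=1) = 1/40
  weight(W=2) = 3/10
Total weight = 1/40 + 3/10 = 13/40
P(W=1 | obs) = 1/40 / 13/40 = 1/13
P(W=2 | obs) = 3/10 / 13/40 = 12/13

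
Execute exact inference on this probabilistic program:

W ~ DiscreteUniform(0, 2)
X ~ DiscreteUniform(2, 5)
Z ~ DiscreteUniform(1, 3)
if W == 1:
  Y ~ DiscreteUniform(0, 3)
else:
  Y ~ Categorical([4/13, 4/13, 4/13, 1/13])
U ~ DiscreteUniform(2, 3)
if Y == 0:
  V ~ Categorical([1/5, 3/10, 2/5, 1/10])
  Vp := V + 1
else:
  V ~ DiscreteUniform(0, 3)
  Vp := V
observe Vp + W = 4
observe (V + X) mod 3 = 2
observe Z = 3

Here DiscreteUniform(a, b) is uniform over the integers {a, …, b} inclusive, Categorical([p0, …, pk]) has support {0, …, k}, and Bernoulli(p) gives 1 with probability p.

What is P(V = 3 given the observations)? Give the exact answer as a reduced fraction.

Enumerate traces; 26 have nonzero weight after conditioning:
  (W=0, X=2, Z=3, Y=0, U=2, V=3) weight 1/2340
  (W=0, X=2, Z=3, Y=0, U=3, V=3) weight 1/2340
  (W=0, X=5, Z=3, Y=0, U=2, V=3) weight 1/2340
  (W=0, X=5, Z=3, Y=0, U=3, V=3) weight 1/2340
  (W=1, X=2, Z=3, Y=1, U=2, V=3) weight 1/1152
  (W=1, X=2, Z=3, Y=1, U=3, V=3) weight 1/1152
  (W=1, X=2, Z=3, Y=2, U=2, V=3) weight 1/1152
  (W=1, X=2, Z=3, Y=2, U=3, V=3) weight 1/1152
  (W=1, X=3, Z=3, Y=0, U=2, V=2) weight 1/720
  (W=2, X=4, Z=3, Y=0, U=2, V=1) weight 1/780
  … 16 more
Group by V:
  weight(V=1) = 1/390
  weight(V=2) = 71/9360
  weight(V=3) = 227/18720
Total weight = 1/390 + 71/9360 + 227/18720 = 139/6240
P(V=1 | obs) = 1/390 / 139/6240 = 16/139
P(V=2 | obs) = 71/9360 / 139/6240 = 142/417
P(V=3 | obs) = 227/18720 / 139/6240 = 227/417

P(V = 3 | obs) = 227/417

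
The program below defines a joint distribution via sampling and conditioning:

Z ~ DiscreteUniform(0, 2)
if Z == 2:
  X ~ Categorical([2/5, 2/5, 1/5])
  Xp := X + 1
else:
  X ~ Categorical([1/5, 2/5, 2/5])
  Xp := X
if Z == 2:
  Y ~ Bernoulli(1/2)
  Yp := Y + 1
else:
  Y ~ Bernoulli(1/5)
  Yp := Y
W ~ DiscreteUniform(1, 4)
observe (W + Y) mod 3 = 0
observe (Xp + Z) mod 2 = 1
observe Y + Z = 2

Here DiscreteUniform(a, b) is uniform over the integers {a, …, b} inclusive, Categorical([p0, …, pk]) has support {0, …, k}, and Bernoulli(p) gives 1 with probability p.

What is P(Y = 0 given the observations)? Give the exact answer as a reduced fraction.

Enumerate traces; 4 have nonzero weight after conditioning:
  (Z=1, X=0, Y=1, W=2) weight 1/300
  (Z=1, X=2, Y=1, W=2) weight 1/150
  (Z=2, X=0, Y=0, W=3) weight 1/60
  (Z=2, X=2, Y=0, W=3) weight 1/120
Group by Y:
  weight(Y=0) = 1/40
  weight(Y=1) = 1/100
Total weight = 1/40 + 1/100 = 7/200
P(Y=0 | obs) = 1/40 / 7/200 = 5/7
P(Y=1 | obs) = 1/100 / 7/200 = 2/7

P(Y = 0 | obs) = 5/7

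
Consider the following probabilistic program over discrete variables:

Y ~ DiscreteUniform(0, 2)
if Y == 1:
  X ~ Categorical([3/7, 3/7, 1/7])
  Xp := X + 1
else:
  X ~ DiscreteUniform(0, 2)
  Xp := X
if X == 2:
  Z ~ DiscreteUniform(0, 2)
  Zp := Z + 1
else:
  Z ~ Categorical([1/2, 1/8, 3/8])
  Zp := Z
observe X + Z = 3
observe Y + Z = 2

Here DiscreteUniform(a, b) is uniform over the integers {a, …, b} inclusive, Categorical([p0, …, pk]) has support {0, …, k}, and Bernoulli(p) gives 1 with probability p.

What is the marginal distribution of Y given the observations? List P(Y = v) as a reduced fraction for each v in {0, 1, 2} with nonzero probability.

Enumerate traces; 2 have nonzero weight after conditioning:
  (Y=0, X=1, Z=2) weight 1/24
  (Y=1, X=2, Z=1) weight 1/63
Group by Y:
  weight(Y=0) = 1/24
  weight(Y=1) = 1/63
Total weight = 1/24 + 1/63 = 29/504
P(Y=0 | obs) = 1/24 / 29/504 = 21/29
P(Y=1 | obs) = 1/63 / 29/504 = 8/29

P(Y=0) = 21/29, P(Y=1) = 8/29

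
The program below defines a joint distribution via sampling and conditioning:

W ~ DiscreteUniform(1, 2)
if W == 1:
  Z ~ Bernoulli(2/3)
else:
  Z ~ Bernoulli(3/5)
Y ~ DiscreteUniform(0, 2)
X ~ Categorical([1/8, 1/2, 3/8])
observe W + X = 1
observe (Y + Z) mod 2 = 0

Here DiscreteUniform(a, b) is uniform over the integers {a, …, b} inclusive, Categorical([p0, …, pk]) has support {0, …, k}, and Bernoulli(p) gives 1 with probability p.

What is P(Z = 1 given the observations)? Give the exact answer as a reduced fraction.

P(Z = 1 | obs) = 1/2

Enumerate traces; 3 have nonzero weight after conditioning:
  (W=1, Z=0, Y=0, X=0) weight 1/144
  (W=1, Z=0, Y=2, X=0) weight 1/144
  (W=1, Z=1, Y=1, X=0) weight 1/72
Group by Z:
  weight(Z=0) = 1/72
  weight(Z=1) = 1/72
Total weight = 1/72 + 1/72 = 1/36
P(Z=0 | obs) = 1/72 / 1/36 = 1/2
P(Z=1 | obs) = 1/72 / 1/36 = 1/2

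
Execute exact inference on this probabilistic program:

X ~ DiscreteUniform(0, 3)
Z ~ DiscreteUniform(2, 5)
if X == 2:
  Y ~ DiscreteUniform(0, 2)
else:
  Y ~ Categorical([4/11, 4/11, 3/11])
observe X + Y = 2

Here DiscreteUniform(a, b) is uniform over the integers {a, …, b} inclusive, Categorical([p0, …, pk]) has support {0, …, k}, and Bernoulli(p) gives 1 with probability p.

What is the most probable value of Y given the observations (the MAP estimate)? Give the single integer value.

Enumerate traces; 12 have nonzero weight after conditioning:
  (X=0, Z=2, Y=2) weight 3/176
  (X=0, Z=3, Y=2) weight 3/176
  (X=0, Z=4, Y=2) weight 3/176
  (X=0, Z=5, Y=2) weight 3/176
  (X=1, Z=2, Y=1) weight 1/44
  (X=1, Z=3, Y=1) weight 1/44
  (X=1, Z=4, Y=1) weight 1/44
  (X=1, Z=5, Y=1) weight 1/44
  (X=2, Z=2, Y=0) weight 1/48
  … 3 more
Group by Y:
  weight(Y=0) = 1/12
  weight(Y=1) = 1/11
  weight(Y=2) = 3/44
Total weight = 1/12 + 1/11 + 3/44 = 8/33
P(Y=0 | obs) = 1/12 / 8/33 = 11/32
P(Y=1 | obs) = 1/11 / 8/33 = 3/8
P(Y=2 | obs) = 3/44 / 8/33 = 9/32
argmax = 1

argmax_v P(Y = v | obs) = 1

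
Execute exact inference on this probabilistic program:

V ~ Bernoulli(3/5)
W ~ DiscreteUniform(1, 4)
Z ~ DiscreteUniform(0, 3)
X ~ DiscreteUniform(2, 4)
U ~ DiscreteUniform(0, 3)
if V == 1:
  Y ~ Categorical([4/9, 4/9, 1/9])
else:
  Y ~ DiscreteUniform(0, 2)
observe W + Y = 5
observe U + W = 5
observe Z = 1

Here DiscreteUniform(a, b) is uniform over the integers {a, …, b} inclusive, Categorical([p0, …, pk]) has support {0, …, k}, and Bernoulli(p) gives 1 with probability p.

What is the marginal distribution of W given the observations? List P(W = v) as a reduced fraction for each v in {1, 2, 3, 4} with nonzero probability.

Enumerate traces; 12 have nonzero weight after conditioning:
  (V=0, W=3, Z=1, X=2, U=2, Y=2) weight 1/1440
  (V=0, W=3, Z=1, X=3, U=2, Y=2) weight 1/1440
  (V=0, W=3, Z=1, X=4, U=2, Y=2) weight 1/1440
  (V=0, W=4, Z=1, X=2, U=1, Y=1) weight 1/1440
  (V=0, W=4, Z=1, X=3, U=1, Y=1) weight 1/1440
  (V=0, W=4, Z=1, X=4, U=1, Y=1) weight 1/1440
  (V=1, W=3, Z=1, X=2, U=2, Y=2) weight 1/2880
  (V=1, W=3, Z=1, X=3, U=2, Y=2) weight 1/2880
  … 4 more
Group by W:
  weight(W=3) = 1/320
  weight(W=4) = 1/160
Total weight = 1/320 + 1/160 = 3/320
P(W=3 | obs) = 1/320 / 3/320 = 1/3
P(W=4 | obs) = 1/160 / 3/320 = 2/3

P(W=3) = 1/3, P(W=4) = 2/3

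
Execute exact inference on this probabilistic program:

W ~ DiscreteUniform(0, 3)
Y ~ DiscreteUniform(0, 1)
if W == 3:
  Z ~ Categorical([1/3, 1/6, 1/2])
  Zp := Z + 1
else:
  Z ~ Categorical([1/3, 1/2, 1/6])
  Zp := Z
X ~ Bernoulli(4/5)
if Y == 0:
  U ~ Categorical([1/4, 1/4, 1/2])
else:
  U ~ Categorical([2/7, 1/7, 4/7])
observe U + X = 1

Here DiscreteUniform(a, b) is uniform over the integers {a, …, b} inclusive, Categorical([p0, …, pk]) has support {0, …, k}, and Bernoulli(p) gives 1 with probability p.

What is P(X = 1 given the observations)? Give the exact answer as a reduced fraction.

P(X = 1 | obs) = 60/71

Enumerate traces; 48 have nonzero weight after conditioning:
  (W=0, Y=0, Z=0, X=0, U=1) weight 1/480
  (W=0, Y=0, Z=0, X=1, U=0) weight 1/120
  (W=0, Y=0, Z=1, X=0, U=1) weight 1/320
  (W=0, Y=0, Z=1, X=1, U=0) weight 1/80
  (W=0, Y=0, Z=2, X=0, U=1) weight 1/960
  (W=0, Y=0, Z=2, X=1, U=0) weight 1/240
  (W=0, Y=1, Z=0, X=0, U=1) weight 1/840
  (W=0, Y=1, Z=0, X=1, U=0) weight 1/105
  … 40 more
Group by X:
  weight(X=0) = 11/280
  weight(X=1) = 3/14
Total weight = 11/280 + 3/14 = 71/280
P(X=0 | obs) = 11/280 / 71/280 = 11/71
P(X=1 | obs) = 3/14 / 71/280 = 60/71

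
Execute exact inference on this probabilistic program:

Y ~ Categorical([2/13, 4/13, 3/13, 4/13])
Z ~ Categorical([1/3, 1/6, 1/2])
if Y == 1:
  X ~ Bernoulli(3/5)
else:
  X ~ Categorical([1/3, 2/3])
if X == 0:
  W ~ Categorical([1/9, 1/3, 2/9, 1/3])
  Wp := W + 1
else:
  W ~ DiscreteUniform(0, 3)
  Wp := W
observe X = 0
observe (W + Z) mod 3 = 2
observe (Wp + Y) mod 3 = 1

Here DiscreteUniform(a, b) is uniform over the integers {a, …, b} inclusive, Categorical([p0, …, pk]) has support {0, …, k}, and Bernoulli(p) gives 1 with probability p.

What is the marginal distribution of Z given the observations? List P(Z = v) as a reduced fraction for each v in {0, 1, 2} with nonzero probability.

Enumerate traces; 6 have nonzero weight after conditioning:
  (Y=0, Z=2, X=0, W=0) weight 1/351
  (Y=0, Z=2, X=0, W=3) weight 1/117
  (Y=1, Z=0, X=0, W=2) weight 16/1755
  (Y=2, Z=1, X=0, W=1) weight 1/234
  (Y=3, Z=2, X=0, W=0) weight 2/351
  (Y=3, Z=2, X=0, W=3) weight 2/117
Group by Z:
  weight(Z=0) = 16/1755
  weight(Z=1) = 1/234
  weight(Z=2) = 4/117
Total weight = 16/1755 + 1/234 + 4/117 = 167/3510
P(Z=0 | obs) = 16/1755 / 167/3510 = 32/167
P(Z=1 | obs) = 1/234 / 167/3510 = 15/167
P(Z=2 | obs) = 4/117 / 167/3510 = 120/167

P(Z=0) = 32/167, P(Z=1) = 15/167, P(Z=2) = 120/167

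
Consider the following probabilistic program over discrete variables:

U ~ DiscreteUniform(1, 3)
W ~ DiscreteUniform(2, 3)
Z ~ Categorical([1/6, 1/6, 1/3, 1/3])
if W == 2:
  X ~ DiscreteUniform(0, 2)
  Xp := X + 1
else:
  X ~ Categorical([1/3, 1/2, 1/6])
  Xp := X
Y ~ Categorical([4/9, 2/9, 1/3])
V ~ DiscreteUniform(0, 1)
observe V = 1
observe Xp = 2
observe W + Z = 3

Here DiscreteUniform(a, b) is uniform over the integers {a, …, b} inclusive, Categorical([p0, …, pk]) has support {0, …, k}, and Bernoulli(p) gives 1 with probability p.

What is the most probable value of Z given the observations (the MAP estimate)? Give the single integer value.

Enumerate traces; 18 have nonzero weight after conditioning:
  (U=1, W=2, Z=1, X=1, Y=0, V=1) weight 1/486
  (U=1, W=2, Z=1, X=1, Y=1, V=1) weight 1/972
  (U=1, W=2, Z=1, X=1, Y=2, V=1) weight 1/648
  (U=1, W=3, Z=0, X=2, Y=0, V=1) weight 1/972
  (U=1, W=3, Z=0, X=2, Y=1, V=1) weight 1/1944
  (U=1, W=3, Z=0, X=2, Y=2, V=1) weight 1/1296
  (U=2, W=2, Z=1, X=1, Y=0, V=1) weight 1/486
  (U=2, W=2, Z=1, X=1, Y=1, V=1) weight 1/972
  … 10 more
Group by Z:
  weight(Z=0) = 1/144
  weight(Z=1) = 1/72
Total weight = 1/144 + 1/72 = 1/48
P(Z=0 | obs) = 1/144 / 1/48 = 1/3
P(Z=1 | obs) = 1/72 / 1/48 = 2/3
argmax = 1

argmax_v P(Z = v | obs) = 1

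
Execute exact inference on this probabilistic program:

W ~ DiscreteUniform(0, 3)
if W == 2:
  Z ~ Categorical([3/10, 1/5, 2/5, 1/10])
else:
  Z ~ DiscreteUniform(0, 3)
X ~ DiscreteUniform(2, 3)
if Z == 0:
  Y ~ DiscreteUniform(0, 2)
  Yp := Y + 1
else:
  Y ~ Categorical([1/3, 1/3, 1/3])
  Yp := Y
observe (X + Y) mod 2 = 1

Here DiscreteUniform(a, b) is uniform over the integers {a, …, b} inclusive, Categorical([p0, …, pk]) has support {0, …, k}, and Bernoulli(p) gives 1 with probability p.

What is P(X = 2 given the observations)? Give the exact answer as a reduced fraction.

Enumerate traces; 48 have nonzero weight after conditioning:
  (W=0, Z=0, X=2, Y=1) weight 1/96
  (W=0, Z=0, X=3, Y=0) weight 1/96
  (W=0, Z=0, X=3, Y=2) weight 1/96
  (W=0, Z=1, X=2, Y=1) weight 1/96
  (W=0, Z=1, X=3, Y=0) weight 1/96
  (W=0, Z=1, X=3, Y=2) weight 1/96
  (W=0, Z=2, X=2, Y=1) weight 1/96
  (W=0, Z=2, X=3, Y=0) weight 1/96
  … 40 more
Group by X:
  weight(X=2) = 1/6
  weight(X=3) = 1/3
Total weight = 1/6 + 1/3 = 1/2
P(X=2 | obs) = 1/6 / 1/2 = 1/3
P(X=3 | obs) = 1/3 / 1/2 = 2/3

P(X = 2 | obs) = 1/3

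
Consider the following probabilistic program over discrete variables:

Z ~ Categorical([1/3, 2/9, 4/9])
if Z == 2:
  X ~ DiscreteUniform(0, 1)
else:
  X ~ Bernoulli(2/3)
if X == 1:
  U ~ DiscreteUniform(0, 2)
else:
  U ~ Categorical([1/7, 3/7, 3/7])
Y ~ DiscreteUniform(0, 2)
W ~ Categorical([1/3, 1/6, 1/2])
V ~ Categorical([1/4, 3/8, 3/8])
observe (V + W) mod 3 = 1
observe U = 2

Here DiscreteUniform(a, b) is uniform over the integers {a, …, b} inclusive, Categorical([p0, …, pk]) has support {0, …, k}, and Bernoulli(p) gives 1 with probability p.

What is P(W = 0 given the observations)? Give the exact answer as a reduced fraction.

P(W = 0 | obs) = 6/17

Enumerate traces; 54 have nonzero weight after conditioning:
  (Z=0, X=0, U=2, Y=0, W=0, V=1) weight 1/504
  (Z=0, X=0, U=2, Y=0, W=1, V=0) weight 1/1512
  (Z=0, X=0, U=2, Y=0, W=2, V=2) weight 1/336
  (Z=0, X=0, U=2, Y=1, W=0, V=1) weight 1/504
  (Z=0, X=0, U=2, Y=1, W=1, V=0) weight 1/1512
  (Z=0, X=0, U=2, Y=1, W=2, V=2) weight 1/336
  (Z=0, X=0, U=2, Y=2, W=0, V=1) weight 1/504
  (Z=0, X=0, U=2, Y=2, W=1, V=0) weight 1/1512
  … 46 more
Group by W:
  weight(W=0) = 211/4536
  weight(W=1) = 211/13608
  weight(W=2) = 211/3024
Total weight = 211/4536 + 211/13608 + 211/3024 = 3587/27216
P(W=0 | obs) = 211/4536 / 3587/27216 = 6/17
P(W=1 | obs) = 211/13608 / 3587/27216 = 2/17
P(W=2 | obs) = 211/3024 / 3587/27216 = 9/17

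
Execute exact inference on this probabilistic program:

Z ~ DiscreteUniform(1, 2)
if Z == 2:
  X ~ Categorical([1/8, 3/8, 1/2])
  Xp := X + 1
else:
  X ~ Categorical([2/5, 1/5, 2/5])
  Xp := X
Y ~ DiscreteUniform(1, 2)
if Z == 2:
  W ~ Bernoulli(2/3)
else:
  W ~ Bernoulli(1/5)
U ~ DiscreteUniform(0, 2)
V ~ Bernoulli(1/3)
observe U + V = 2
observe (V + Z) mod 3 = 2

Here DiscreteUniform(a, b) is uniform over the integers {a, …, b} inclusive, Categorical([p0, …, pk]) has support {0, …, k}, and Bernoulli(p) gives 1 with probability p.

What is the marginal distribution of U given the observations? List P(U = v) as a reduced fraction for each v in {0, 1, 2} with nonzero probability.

Enumerate traces; 24 have nonzero weight after conditioning:
  (Z=1, X=0, Y=1, W=0, U=1, V=1) weight 2/225
  (Z=1, X=0, Y=1, W=1, U=1, V=1) weight 1/450
  (Z=1, X=0, Y=2, W=0, U=1, V=1) weight 2/225
  (Z=1, X=0, Y=2, W=1, U=1, V=1) weight 1/450
  (Z=1, X=1, Y=1, W=0, U=1, V=1) weight 1/225
  (Z=1, X=1, Y=1, W=1, U=1, V=1) weight 1/900
  (Z=1, X=1, Y=2, W=0, U=1, V=1) weight 1/225
  (Z=1, X=1, Y=2, W=1, U=1, V=1) weight 1/900
  (Z=2, X=0, Y=1, W=0, U=2, V=0) weight 1/432
  … 15 more
Group by U:
  weight(U=1) = 1/18
  weight(U=2) = 1/9
Total weight = 1/18 + 1/9 = 1/6
P(U=1 | obs) = 1/18 / 1/6 = 1/3
P(U=2 | obs) = 1/9 / 1/6 = 2/3

P(U=1) = 1/3, P(U=2) = 2/3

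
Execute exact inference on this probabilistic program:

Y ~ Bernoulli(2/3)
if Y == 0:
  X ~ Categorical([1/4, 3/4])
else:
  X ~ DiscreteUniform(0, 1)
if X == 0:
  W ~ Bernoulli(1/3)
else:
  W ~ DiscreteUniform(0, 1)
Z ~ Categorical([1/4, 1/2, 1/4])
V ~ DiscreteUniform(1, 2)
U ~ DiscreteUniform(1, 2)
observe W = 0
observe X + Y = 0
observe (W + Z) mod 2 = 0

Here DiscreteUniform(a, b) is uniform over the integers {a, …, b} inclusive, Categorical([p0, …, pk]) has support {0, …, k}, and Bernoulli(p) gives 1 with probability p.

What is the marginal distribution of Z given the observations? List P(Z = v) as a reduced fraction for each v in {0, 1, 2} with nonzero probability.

Enumerate traces; 8 have nonzero weight after conditioning:
  (Y=0, X=0, W=0, Z=0, V=1, U=1) weight 1/288
  (Y=0, X=0, W=0, Z=0, V=1, U=2) weight 1/288
  (Y=0, X=0, W=0, Z=0, V=2, U=1) weight 1/288
  (Y=0, X=0, W=0, Z=0, V=2, U=2) weight 1/288
  (Y=0, X=0, W=0, Z=2, V=1, U=1) weight 1/288
  (Y=0, X=0, W=0, Z=2, V=1, U=2) weight 1/288
  (Y=0, X=0, W=0, Z=2, V=2, U=1) weight 1/288
  (Y=0, X=0, W=0, Z=2, V=2, U=2) weight 1/288
Group by Z:
  weight(Z=0) = 1/72
  weight(Z=2) = 1/72
Total weight = 1/72 + 1/72 = 1/36
P(Z=0 | obs) = 1/72 / 1/36 = 1/2
P(Z=2 | obs) = 1/72 / 1/36 = 1/2

P(Z=0) = 1/2, P(Z=2) = 1/2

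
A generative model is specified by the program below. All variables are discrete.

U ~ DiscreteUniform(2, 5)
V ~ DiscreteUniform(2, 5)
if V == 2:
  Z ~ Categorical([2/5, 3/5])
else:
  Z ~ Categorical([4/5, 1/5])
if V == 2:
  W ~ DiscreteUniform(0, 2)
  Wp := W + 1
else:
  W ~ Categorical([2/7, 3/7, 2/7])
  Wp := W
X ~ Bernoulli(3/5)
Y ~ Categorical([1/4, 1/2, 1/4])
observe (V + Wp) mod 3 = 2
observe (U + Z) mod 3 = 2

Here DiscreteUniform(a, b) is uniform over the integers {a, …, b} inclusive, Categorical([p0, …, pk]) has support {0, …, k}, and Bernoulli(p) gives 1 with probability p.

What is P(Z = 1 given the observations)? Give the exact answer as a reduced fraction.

Enumerate traces; 72 have nonzero weight after conditioning:
  (U=2, V=2, Z=0, W=2, X=0, Y=0) weight 1/1200
  (U=2, V=2, Z=0, W=2, X=0, Y=1) weight 1/600
  (U=2, V=2, Z=0, W=2, X=0, Y=2) weight 1/1200
  (U=2, V=2, Z=0, W=2, X=1, Y=0) weight 1/800
  (U=2, V=2, Z=0, W=2, X=1, Y=1) weight 1/400
  (U=2, V=2, Z=0, W=2, X=1, Y=2) weight 1/800
  (U=2, V=3, Z=0, W=2, X=0, Y=0) weight 1/700
  (U=2, V=3, Z=0, W=2, X=0, Y=1) weight 1/350
  (U=4, V=2, Z=1, W=2, X=0, Y=0) weight 1/800
  … 63 more
Group by Z:
  weight(Z=0) = 7/60
  weight(Z=1) = 1/40
Total weight = 7/60 + 1/40 = 17/120
P(Z=0 | obs) = 7/60 / 17/120 = 14/17
P(Z=1 | obs) = 1/40 / 17/120 = 3/17

P(Z = 1 | obs) = 3/17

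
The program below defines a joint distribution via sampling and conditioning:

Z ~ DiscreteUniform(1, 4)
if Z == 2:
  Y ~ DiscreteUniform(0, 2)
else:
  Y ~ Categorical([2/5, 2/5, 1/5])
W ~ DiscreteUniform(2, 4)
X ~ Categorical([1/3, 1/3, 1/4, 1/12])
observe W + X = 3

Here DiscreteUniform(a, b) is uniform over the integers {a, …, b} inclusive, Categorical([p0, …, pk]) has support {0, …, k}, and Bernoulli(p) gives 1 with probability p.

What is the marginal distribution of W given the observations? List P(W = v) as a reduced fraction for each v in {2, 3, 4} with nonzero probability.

P(W=2) = 1/2, P(W=3) = 1/2

Enumerate traces; 24 have nonzero weight after conditioning:
  (Z=1, Y=0, W=2, X=1) weight 1/90
  (Z=1, Y=0, W=3, X=0) weight 1/90
  (Z=1, Y=1, W=2, X=1) weight 1/90
  (Z=1, Y=1, W=3, X=0) weight 1/90
  (Z=1, Y=2, W=2, X=1) weight 1/180
  (Z=1, Y=2, W=3, X=0) weight 1/180
  (Z=2, Y=0, W=2, X=1) weight 1/108
  (Z=2, Y=0, W=3, X=0) weight 1/108
  … 16 more
Group by W:
  weight(W=2) = 1/9
  weight(W=3) = 1/9
Total weight = 1/9 + 1/9 = 2/9
P(W=2 | obs) = 1/9 / 2/9 = 1/2
P(W=3 | obs) = 1/9 / 2/9 = 1/2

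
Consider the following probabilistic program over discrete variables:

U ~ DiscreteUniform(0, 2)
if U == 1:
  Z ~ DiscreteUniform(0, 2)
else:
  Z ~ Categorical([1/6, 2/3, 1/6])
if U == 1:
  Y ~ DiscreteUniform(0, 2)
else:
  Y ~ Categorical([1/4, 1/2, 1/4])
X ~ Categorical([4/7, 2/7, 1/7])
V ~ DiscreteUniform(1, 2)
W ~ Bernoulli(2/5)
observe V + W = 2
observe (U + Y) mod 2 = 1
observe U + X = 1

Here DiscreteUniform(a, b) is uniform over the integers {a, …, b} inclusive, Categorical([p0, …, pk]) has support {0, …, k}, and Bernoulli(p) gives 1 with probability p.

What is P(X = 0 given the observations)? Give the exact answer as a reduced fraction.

P(X = 0 | obs) = 8/11

Enumerate traces; 18 have nonzero weight after conditioning:
  (U=0, Z=0, Y=1, X=1, V=1, W=1) weight 1/630
  (U=0, Z=0, Y=1, X=1, V=2, W=0) weight 1/420
  (U=0, Z=1, Y=1, X=1, V=1, W=1) weight 2/315
  (U=0, Z=1, Y=1, X=1, V=2, W=0) weight 1/105
  (U=0, Z=2, Y=1, X=1, V=1, W=1) weight 1/630
  (U=0, Z=2, Y=1, X=1, V=2, W=0) weight 1/420
  (U=1, Z=0, Y=0, X=0, V=1, W=1) weight 4/945
  (U=1, Z=0, Y=0, X=0, V=2, W=0) weight 2/315
  … 10 more
Group by X:
  weight(X=0) = 4/63
  weight(X=1) = 1/42
Total weight = 4/63 + 1/42 = 11/126
P(X=0 | obs) = 4/63 / 11/126 = 8/11
P(X=1 | obs) = 1/42 / 11/126 = 3/11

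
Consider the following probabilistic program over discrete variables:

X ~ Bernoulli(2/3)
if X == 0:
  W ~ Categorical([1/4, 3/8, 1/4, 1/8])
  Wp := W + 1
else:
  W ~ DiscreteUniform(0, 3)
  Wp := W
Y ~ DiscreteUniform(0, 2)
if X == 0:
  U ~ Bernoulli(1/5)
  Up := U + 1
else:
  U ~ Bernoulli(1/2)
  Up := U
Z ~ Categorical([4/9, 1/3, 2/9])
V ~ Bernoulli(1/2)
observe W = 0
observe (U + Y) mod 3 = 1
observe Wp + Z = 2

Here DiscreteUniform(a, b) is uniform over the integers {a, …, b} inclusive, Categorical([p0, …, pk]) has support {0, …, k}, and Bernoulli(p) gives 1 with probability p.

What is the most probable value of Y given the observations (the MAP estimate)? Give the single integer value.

Enumerate traces; 8 have nonzero weight after conditioning:
  (X=0, W=0, Y=0, U=1, Z=1, V=0) weight 1/1080
  (X=0, W=0, Y=0, U=1, Z=1, V=1) weight 1/1080
  (X=0, W=0, Y=1, U=0, Z=1, V=0) weight 1/270
  (X=0, W=0, Y=1, U=0, Z=1, V=1) weight 1/270
  (X=1, W=0, Y=0, U=1, Z=2, V=0) weight 1/324
  (X=1, W=0, Y=0, U=1, Z=2, V=1) weight 1/324
  (X=1, W=0, Y=1, U=0, Z=2, V=0) weight 1/324
  (X=1, W=0, Y=1, U=0, Z=2, V=1) weight 1/324
Group by Y:
  weight(Y=0) = 13/1620
  weight(Y=1) = 11/810
Total weight = 13/1620 + 11/810 = 7/324
P(Y=0 | obs) = 13/1620 / 7/324 = 13/35
P(Y=1 | obs) = 11/810 / 7/324 = 22/35
argmax = 1

argmax_v P(Y = v | obs) = 1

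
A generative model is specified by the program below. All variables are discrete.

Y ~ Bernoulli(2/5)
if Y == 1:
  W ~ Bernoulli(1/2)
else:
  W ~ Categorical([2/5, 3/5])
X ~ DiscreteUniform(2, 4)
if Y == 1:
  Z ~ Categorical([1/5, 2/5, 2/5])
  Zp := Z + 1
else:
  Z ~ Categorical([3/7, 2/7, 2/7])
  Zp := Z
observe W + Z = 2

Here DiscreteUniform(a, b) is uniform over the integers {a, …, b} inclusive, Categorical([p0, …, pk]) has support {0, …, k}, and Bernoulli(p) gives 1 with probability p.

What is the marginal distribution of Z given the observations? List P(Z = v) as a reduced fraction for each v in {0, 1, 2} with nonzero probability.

Enumerate traces; 12 have nonzero weight after conditioning:
  (Y=0, W=0, X=2, Z=2) weight 4/175
  (Y=0, W=0, X=3, Z=2) weight 4/175
  (Y=0, W=0, X=4, Z=2) weight 4/175
  (Y=0, W=1, X=2, Z=1) weight 6/175
  (Y=0, W=1, X=3, Z=1) weight 6/175
  (Y=0, W=1, X=4, Z=1) weight 6/175
  (Y=1, W=0, X=2, Z=2) weight 2/75
  (Y=1, W=0, X=3, Z=2) weight 2/75
  … 4 more
Group by Z:
  weight(Z=1) = 32/175
  weight(Z=2) = 26/175
Total weight = 32/175 + 26/175 = 58/175
P(Z=1 | obs) = 32/175 / 58/175 = 16/29
P(Z=2 | obs) = 26/175 / 58/175 = 13/29

P(Z=1) = 16/29, P(Z=2) = 13/29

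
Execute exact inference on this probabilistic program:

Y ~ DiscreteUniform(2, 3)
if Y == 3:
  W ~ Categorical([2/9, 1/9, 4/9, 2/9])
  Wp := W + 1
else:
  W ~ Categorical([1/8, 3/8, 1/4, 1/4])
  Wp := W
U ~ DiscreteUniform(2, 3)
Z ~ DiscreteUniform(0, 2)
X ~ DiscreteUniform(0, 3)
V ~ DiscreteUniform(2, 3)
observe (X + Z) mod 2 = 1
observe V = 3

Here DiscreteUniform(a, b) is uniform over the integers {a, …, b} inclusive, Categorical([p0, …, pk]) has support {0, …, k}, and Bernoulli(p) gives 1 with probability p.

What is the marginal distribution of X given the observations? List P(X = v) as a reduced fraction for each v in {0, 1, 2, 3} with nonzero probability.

Enumerate traces; 96 have nonzero weight after conditioning:
  (Y=2, W=0, U=2, Z=0, X=1, V=3) weight 1/768
  (Y=2, W=0, U=2, Z=0, X=3, V=3) weight 1/768
  (Y=2, W=0, U=2, Z=1, X=0, V=3) weight 1/768
  (Y=2, W=0, U=2, Z=1, X=2, V=3) weight 1/768
  (Y=2, W=0, U=2, Z=2, X=1, V=3) weight 1/768
  (Y=2, W=0, U=2, Z=2, X=3, V=3) weight 1/768
  (Y=2, W=0, U=3, Z=0, X=1, V=3) weight 1/768
  (Y=2, W=0, U=3, Z=0, X=3, V=3) weight 1/768
  … 88 more
Group by X:
  weight(X=0) = 1/24
  weight(X=1) = 1/12
  weight(X=2) = 1/24
  weight(X=3) = 1/12
Total weight = 1/24 + 1/12 + 1/24 + 1/12 = 1/4
P(X=0 | obs) = 1/24 / 1/4 = 1/6
P(X=1 | obs) = 1/12 / 1/4 = 1/3
P(X=2 | obs) = 1/24 / 1/4 = 1/6
P(X=3 | obs) = 1/12 / 1/4 = 1/3

P(X=0) = 1/6, P(X=1) = 1/3, P(X=2) = 1/6, P(X=3) = 1/3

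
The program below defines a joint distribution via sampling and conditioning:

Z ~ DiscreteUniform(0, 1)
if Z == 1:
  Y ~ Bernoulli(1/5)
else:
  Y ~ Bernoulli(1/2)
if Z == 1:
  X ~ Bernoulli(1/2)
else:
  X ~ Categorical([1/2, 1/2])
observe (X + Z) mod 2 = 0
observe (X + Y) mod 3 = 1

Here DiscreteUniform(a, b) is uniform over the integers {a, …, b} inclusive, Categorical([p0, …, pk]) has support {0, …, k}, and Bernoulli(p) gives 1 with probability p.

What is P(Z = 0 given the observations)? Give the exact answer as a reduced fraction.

Enumerate traces; 2 have nonzero weight after conditioning:
  (Z=0, Y=1, X=0) weight 1/8
  (Z=1, Y=0, X=1) weight 1/5
Group by Z:
  weight(Z=0) = 1/8
  weight(Z=1) = 1/5
Total weight = 1/8 + 1/5 = 13/40
P(Z=0 | obs) = 1/8 / 13/40 = 5/13
P(Z=1 | obs) = 1/5 / 13/40 = 8/13

P(Z = 0 | obs) = 5/13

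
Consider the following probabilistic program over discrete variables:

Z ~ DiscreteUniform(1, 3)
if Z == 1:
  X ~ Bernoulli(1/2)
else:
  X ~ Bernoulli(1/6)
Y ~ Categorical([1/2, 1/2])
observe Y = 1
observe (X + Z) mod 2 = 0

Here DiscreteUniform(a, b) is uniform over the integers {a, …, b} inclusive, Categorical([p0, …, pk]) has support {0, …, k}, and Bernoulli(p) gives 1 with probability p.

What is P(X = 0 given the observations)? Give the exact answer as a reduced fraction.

Enumerate traces; 3 have nonzero weight after conditioning:
  (Z=1, X=1, Y=1) weight 1/12
  (Z=2, X=0, Y=1) weight 5/36
  (Z=3, X=1, Y=1) weight 1/36
Group by X:
  weight(X=0) = 5/36
  weight(X=1) = 1/9
Total weight = 5/36 + 1/9 = 1/4
P(X=0 | obs) = 5/36 / 1/4 = 5/9
P(X=1 | obs) = 1/9 / 1/4 = 4/9

P(X = 0 | obs) = 5/9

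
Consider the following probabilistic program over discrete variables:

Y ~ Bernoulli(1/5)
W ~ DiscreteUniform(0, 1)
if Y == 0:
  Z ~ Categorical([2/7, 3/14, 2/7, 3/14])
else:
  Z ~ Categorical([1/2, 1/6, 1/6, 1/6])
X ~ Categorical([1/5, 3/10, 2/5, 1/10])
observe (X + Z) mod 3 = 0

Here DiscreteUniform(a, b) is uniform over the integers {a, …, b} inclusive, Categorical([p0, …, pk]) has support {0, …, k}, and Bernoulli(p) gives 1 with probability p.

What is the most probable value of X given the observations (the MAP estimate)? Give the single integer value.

argmax_v P(X = v | obs) = 0

Enumerate traces; 24 have nonzero weight after conditioning:
  (Y=0, W=0, Z=0, X=0) weight 4/175
  (Y=0, W=0, Z=0, X=3) weight 2/175
  (Y=0, W=0, Z=1, X=2) weight 6/175
  (Y=0, W=0, Z=2, X=1) weight 6/175
  (Y=0, W=0, Z=3, X=0) weight 3/175
  (Y=0, W=0, Z=3, X=3) weight 3/350
  (Y=0, W=1, Z=0, X=0) weight 4/175
  (Y=0, W=1, Z=0, X=3) weight 2/175
  … 16 more
Group by X:
  weight(X=0) = 8/75
  weight(X=1) = 11/140
  weight(X=2) = 43/525
  weight(X=3) = 4/75
Total weight = 8/75 + 11/140 + 43/525 + 4/75 = 673/2100
P(X=0 | obs) = 8/75 / 673/2100 = 224/673
P(X=1 | obs) = 11/140 / 673/2100 = 165/673
P(X=2 | obs) = 43/525 / 673/2100 = 172/673
P(X=3 | obs) = 4/75 / 673/2100 = 112/673
argmax = 0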